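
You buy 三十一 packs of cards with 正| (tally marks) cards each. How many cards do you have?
Convert 正| (tally marks) → 5 + 1 = 6 (decimal)
Convert 三十一 (Chinese numeral) → 3×10 + 1 = 31 (decimal)
Compute 6 × 31 = 186
186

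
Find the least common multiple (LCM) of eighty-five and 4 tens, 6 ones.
Convert eighty-five (English words) → 85 (decimal)
Convert 4 tens, 6 ones (place-value notation) → 4×10 + 6 = 46 (decimal)
Compute lcm(85, 46) = 3910
3910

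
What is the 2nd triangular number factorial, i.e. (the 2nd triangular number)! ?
Convert the 2nd triangular number (triangular index) → 2×3/2 = 3 (decimal)
Compute 3! = 6
6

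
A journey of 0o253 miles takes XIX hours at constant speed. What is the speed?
Convert 0o253 (octal) → 2×64 + 5×8 + 3 = 171 (decimal)
Convert XIX (Roman numeral) → 10 + 9 = 19 (decimal)
Compute 171 ÷ 19 = 9
9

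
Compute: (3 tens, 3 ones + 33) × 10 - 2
Convert 3 tens, 3 ones (place-value notation) → 3×10 + 3 = 33 (decimal)
Expression in decimal: (33 + 33) × 10 - 2
Parentheses first: 33 + 33 = 66
Multiply: 66 × 10 = 660
Subtract: 660 - 2 = 658
658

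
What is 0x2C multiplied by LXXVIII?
Convert 0x2C (hexadecimal) → 2×16 + 12 = 44 (decimal)
Convert LXXVIII (Roman numeral) → 50 + 10 + 10 + 5 + 1 + 1 + 1 = 78 (decimal)
Compute 44 × 78 = 3432
3432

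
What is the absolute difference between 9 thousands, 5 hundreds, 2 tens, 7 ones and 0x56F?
Convert 9 thousands, 5 hundreds, 2 tens, 7 ones (place-value notation) → 9×1000 + 5×100 + 2×10 + 7 = 9527 (decimal)
Convert 0x56F (hexadecimal) → 5×256 + 6×16 + 15 = 1391 (decimal)
Compute |9527 - 1391| = 8136
8136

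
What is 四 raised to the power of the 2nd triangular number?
Convert 四 (Chinese numeral) → 4 (decimal)
Convert the 2nd triangular number (triangular index) → 2×3/2 = 3 (decimal)
Compute 4 ^ 3 = 64
64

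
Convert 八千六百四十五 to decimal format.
Convert 八千六百四十五 (Chinese numeral) → 8×1000 + 6×100 + 4×10 + 5 = 8645 (decimal)
8645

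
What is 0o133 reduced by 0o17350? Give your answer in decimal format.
Convert 0o133 (octal) → 1×64 + 3×8 + 3 = 91 (decimal)
Convert 0o17350 (octal) → 1×4096 + 7×512 + 3×64 + 5×8 = 7912 (decimal)
Compute 91 - 7912 = -7821
-7821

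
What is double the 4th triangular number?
The 4th triangular number = 4×5/2 = 10
Compute 10 × 2 = 20
20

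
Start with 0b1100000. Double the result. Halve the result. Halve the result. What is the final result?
Convert 0b1100000 (binary) → 64 + 32 = 96 (decimal)
Start: 96
96 × 2 = 192
192 ÷ 2 = 96
96 ÷ 2 = 48
48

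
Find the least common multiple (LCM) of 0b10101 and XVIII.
Convert 0b10101 (binary) → 16 + 4 + 1 = 21 (decimal)
Convert XVIII (Roman numeral) → 10 + 5 + 1 + 1 + 1 = 18 (decimal)
Compute lcm(21, 18) = 126
126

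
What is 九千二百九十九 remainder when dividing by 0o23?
Convert 九千二百九十九 (Chinese numeral) → 9×1000 + 2×100 + 9×10 + 9 = 9299 (decimal)
Convert 0o23 (octal) → 2×8 + 3 = 19 (decimal)
Compute 9299 mod 19 = 8
8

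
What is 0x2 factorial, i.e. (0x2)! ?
Convert 0x2 (hexadecimal) → 2 (decimal)
Compute 2! = 2
2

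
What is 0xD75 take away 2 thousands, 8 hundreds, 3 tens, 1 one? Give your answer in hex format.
Convert 0xD75 (hexadecimal) → 13×256 + 7×16 + 5 = 3445 (decimal)
Convert 2 thousands, 8 hundreds, 3 tens, 1 one (place-value notation) → 2×1000 + 8×100 + 3×10 + 1 = 2831 (decimal)
Compute 3445 - 2831 = 614
Convert 614 (decimal) → 614 = 2×256 + 6×16 + 6 → 0x266 (hexadecimal)
0x266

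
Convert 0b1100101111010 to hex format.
Convert 0b1100101111010 (binary) → 4096 + 2048 + 256 + 64 + 32 + 16 + 8 + 2 = 6522 (decimal)
Convert 6522 (decimal) → 6522 = 1×4096 + 9×256 + 7×16 + 10 → 0x197A (hexadecimal)
0x197A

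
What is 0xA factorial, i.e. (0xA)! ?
Convert 0xA (hexadecimal) → 10 (decimal)
Compute 10! = 3628800
3628800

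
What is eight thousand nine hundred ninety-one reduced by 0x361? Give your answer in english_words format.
Convert eight thousand nine hundred ninety-one (English words) → 8×1000 + 9×100 + 91 = 8991 (decimal)
Convert 0x361 (hexadecimal) → 3×256 + 6×16 + 1 = 865 (decimal)
Compute 8991 - 865 = 8126
Convert 8126 (decimal) → 8126 = 8×1000 + 1×100 + 26 → eight thousand one hundred twenty-six (English words)
eight thousand one hundred twenty-six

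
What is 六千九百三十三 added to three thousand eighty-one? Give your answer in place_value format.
Convert 六千九百三十三 (Chinese numeral) → 6×1000 + 9×100 + 3×10 + 3 = 6933 (decimal)
Convert three thousand eighty-one (English words) → 3×1000 + 81 = 3081 (decimal)
Compute 6933 + 3081 = 10014
Convert 10014 (decimal) → 10014 = 10×1000 + 1×10 + 4 → 10 thousands, 1 ten, 4 ones (place-value notation)
10 thousands, 1 ten, 4 ones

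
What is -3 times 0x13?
Convert 0x13 (hexadecimal) → 1×16 + 3 = 19 (decimal)
Compute -3 × 19 = -57
-57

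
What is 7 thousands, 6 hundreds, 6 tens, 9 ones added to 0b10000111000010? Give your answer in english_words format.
Convert 7 thousands, 6 hundreds, 6 tens, 9 ones (place-value notation) → 7×1000 + 6×100 + 6×10 + 9 = 7669 (decimal)
Convert 0b10000111000010 (binary) → 8192 + 256 + 128 + 64 + 2 = 8642 (decimal)
Compute 7669 + 8642 = 16311
Convert 16311 (decimal) → 16311 = 16×1000 + 3×100 + 11 → sixteen thousand three hundred eleven (English words)
sixteen thousand three hundred eleven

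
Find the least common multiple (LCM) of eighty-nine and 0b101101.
Convert eighty-nine (English words) → 89 (decimal)
Convert 0b101101 (binary) → 32 + 8 + 4 + 1 = 45 (decimal)
Compute lcm(89, 45) = 4005
4005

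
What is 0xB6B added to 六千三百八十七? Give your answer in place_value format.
Convert 0xB6B (hexadecimal) → 11×256 + 6×16 + 11 = 2923 (decimal)
Convert 六千三百八十七 (Chinese numeral) → 6×1000 + 3×100 + 8×10 + 7 = 6387 (decimal)
Compute 2923 + 6387 = 9310
Convert 9310 (decimal) → 9310 = 9×1000 + 3×100 + 1×10 → 9 thousands, 3 hundreds, 1 ten (place-value notation)
9 thousands, 3 hundreds, 1 ten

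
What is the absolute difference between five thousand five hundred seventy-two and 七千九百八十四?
Convert five thousand five hundred seventy-two (English words) → 5×1000 + 5×100 + 72 = 5572 (decimal)
Convert 七千九百八十四 (Chinese numeral) → 7×1000 + 9×100 + 8×10 + 4 = 7984 (decimal)
Compute |5572 - 7984| = 2412
2412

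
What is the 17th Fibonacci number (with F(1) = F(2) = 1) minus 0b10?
The 17th Fibonacci number (with F(1) = F(2) = 1) = 1597
Convert 0b10 (binary) → 2 (decimal)
Compute 1597 - 2 = 1595
1595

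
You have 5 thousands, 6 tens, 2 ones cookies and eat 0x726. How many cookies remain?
Convert 5 thousands, 6 tens, 2 ones (place-value notation) → 5×1000 + 6×10 + 2 = 5062 (decimal)
Convert 0x726 (hexadecimal) → 7×256 + 2×16 + 6 = 1830 (decimal)
Compute 5062 - 1830 = 3232
3232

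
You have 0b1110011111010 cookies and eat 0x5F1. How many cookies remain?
Convert 0b1110011111010 (binary) → 4096 + 2048 + 1024 + 128 + 64 + 32 + 16 + 8 + 2 = 7418 (decimal)
Convert 0x5F1 (hexadecimal) → 5×256 + 15×16 + 1 = 1521 (decimal)
Compute 7418 - 1521 = 5897
5897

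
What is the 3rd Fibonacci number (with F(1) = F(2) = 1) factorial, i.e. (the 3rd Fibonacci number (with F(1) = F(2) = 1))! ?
Convert the 3rd Fibonacci number (with F(1) = F(2) = 1) (Fibonacci index) → 1, 1, 2 → 2 (decimal)
Compute 2! = 2
2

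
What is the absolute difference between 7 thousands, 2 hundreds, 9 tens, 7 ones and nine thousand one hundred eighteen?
Convert 7 thousands, 2 hundreds, 9 tens, 7 ones (place-value notation) → 7×1000 + 2×100 + 9×10 + 7 = 7297 (decimal)
Convert nine thousand one hundred eighteen (English words) → 9×1000 + 1×100 + 18 = 9118 (decimal)
Compute |7297 - 9118| = 1821
1821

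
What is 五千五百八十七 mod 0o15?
Convert 五千五百八十七 (Chinese numeral) → 5×1000 + 5×100 + 8×10 + 7 = 5587 (decimal)
Convert 0o15 (octal) → 1×8 + 5 = 13 (decimal)
Compute 5587 mod 13 = 10
10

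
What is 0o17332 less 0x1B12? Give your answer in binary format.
Convert 0o17332 (octal) → 1×4096 + 7×512 + 3×64 + 3×8 + 2 = 7898 (decimal)
Convert 0x1B12 (hexadecimal) → 1×4096 + 11×256 + 1×16 + 2 = 6930 (decimal)
Compute 7898 - 6930 = 968
Convert 968 (decimal) → 968 = 512 + 256 + 128 + 64 + 8 → 0b1111001000 (binary)
0b1111001000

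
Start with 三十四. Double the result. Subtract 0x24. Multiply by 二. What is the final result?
Convert 三十四 (Chinese numeral) → 3×10 + 4 = 34 (decimal)
Start: 34
34 × 2 = 68
Convert 0x24 (hexadecimal) → 2×16 + 4 = 36 (decimal)
68 - 36 = 32
Convert 二 (Chinese numeral) → 2 (decimal)
32 × 2 = 64
64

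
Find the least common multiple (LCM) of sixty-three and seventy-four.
Convert sixty-three (English words) → 63 (decimal)
Convert seventy-four (English words) → 74 (decimal)
Compute lcm(63, 74) = 4662
4662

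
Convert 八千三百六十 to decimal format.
Convert 八千三百六十 (Chinese numeral) → 8×1000 + 3×100 + 6×10 = 8360 (decimal)
8360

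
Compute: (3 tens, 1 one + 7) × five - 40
Convert 3 tens, 1 one (place-value notation) → 3×10 + 1 = 31 (decimal)
Convert five (English words) → 5 (decimal)
Expression in decimal: (31 + 7) × 5 - 40
Parentheses first: 31 + 7 = 38
Multiply: 38 × 5 = 190
Subtract: 190 - 40 = 150
150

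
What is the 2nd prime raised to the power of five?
Convert the 2nd prime (prime index) → 3 (decimal)
Convert five (English words) → 5 (decimal)
Compute 3 ^ 5 = 243
243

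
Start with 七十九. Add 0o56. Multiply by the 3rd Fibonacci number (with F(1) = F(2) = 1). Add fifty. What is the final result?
Convert 七十九 (Chinese numeral) → 7×10 + 9 = 79 (decimal)
Start: 79
Convert 0o56 (octal) → 5×8 + 6 = 46 (decimal)
79 + 46 = 125
Convert the 3rd Fibonacci number (with F(1) = F(2) = 1) (Fibonacci index) → 1, 1, 2 → 2 (decimal)
125 × 2 = 250
Convert fifty (English words) → 50 (decimal)
250 + 50 = 300
300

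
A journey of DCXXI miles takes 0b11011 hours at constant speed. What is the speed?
Convert DCXXI (Roman numeral) → 500 + 100 + 10 + 10 + 1 = 621 (decimal)
Convert 0b11011 (binary) → 16 + 8 + 2 + 1 = 27 (decimal)
Compute 621 ÷ 27 = 23
23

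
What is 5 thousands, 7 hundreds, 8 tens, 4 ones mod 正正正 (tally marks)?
Convert 5 thousands, 7 hundreds, 8 tens, 4 ones (place-value notation) → 5×1000 + 7×100 + 8×10 + 4 = 5784 (decimal)
Convert 正正正 (tally marks) → 5 + 5 + 5 = 15 (decimal)
Compute 5784 mod 15 = 9
9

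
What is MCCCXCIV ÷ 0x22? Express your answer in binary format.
Convert MCCCXCIV (Roman numeral) → 1000 + 100 + 100 + 100 + 90 + 4 = 1394 (decimal)
Convert 0x22 (hexadecimal) → 2×16 + 2 = 34 (decimal)
Compute 1394 ÷ 34 = 41
Convert 41 (decimal) → 41 = 32 + 8 + 1 → 0b101001 (binary)
0b101001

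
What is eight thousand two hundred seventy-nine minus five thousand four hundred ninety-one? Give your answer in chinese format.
Convert eight thousand two hundred seventy-nine (English words) → 8×1000 + 2×100 + 79 = 8279 (decimal)
Convert five thousand four hundred ninety-one (English words) → 5×1000 + 4×100 + 91 = 5491 (decimal)
Compute 8279 - 5491 = 2788
Convert 2788 (decimal) → 2788 = 2×1000 + 7×100 + 8×10 + 8 → 二千七百八十八 (Chinese numeral)
二千七百八十八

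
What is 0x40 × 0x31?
Convert 0x40 (hexadecimal) → 4×16 = 64 (decimal)
Convert 0x31 (hexadecimal) → 3×16 + 1 = 49 (decimal)
Compute 64 × 49 = 3136
3136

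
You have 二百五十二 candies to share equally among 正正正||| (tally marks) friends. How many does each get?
Convert 二百五十二 (Chinese numeral) → 2×100 + 5×10 + 2 = 252 (decimal)
Convert 正正正||| (tally marks) → 5 + 5 + 5 + 3 = 18 (decimal)
Compute 252 ÷ 18 = 14
14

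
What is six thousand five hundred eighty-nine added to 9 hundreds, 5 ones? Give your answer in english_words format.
Convert six thousand five hundred eighty-nine (English words) → 6×1000 + 5×100 + 89 = 6589 (decimal)
Convert 9 hundreds, 5 ones (place-value notation) → 9×100 + 5 = 905 (decimal)
Compute 6589 + 905 = 7494
Convert 7494 (decimal) → 7494 = 7×1000 + 4×100 + 94 → seven thousand four hundred ninety-four (English words)
seven thousand four hundred ninety-four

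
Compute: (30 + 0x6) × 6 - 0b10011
Convert 0x6 (hexadecimal) → 6 (decimal)
Convert 0b10011 (binary) → 16 + 2 + 1 = 19 (decimal)
Expression in decimal: (30 + 6) × 6 - 19
Parentheses first: 30 + 6 = 36
Multiply: 36 × 6 = 216
Subtract: 216 - 19 = 197
197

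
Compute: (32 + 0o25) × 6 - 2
Convert 0o25 (octal) → 2×8 + 5 = 21 (decimal)
Expression in decimal: (32 + 21) × 6 - 2
Parentheses first: 32 + 21 = 53
Multiply: 53 × 6 = 318
Subtract: 318 - 2 = 316
316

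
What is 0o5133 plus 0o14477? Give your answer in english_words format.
Convert 0o5133 (octal) → 5×512 + 1×64 + 3×8 + 3 = 2651 (decimal)
Convert 0o14477 (octal) → 1×4096 + 4×512 + 4×64 + 7×8 + 7 = 6463 (decimal)
Compute 2651 + 6463 = 9114
Convert 9114 (decimal) → 9114 = 9×1000 + 1×100 + 14 → nine thousand one hundred fourteen (English words)
nine thousand one hundred fourteen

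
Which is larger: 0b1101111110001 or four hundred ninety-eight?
Convert 0b1101111110001 (binary) → 4096 + 2048 + 512 + 256 + 128 + 64 + 32 + 16 + 1 = 7153 (decimal)
Convert four hundred ninety-eight (English words) → 4×100 + 98 = 498 (decimal)
Compare 7153 vs 498: larger = 7153
7153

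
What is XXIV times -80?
Convert XXIV (Roman numeral) → 10 + 10 + 4 = 24 (decimal)
Compute 24 × -80 = -1920
-1920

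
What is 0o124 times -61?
Convert 0o124 (octal) → 1×64 + 2×8 + 4 = 84 (decimal)
Compute 84 × -61 = -5124
-5124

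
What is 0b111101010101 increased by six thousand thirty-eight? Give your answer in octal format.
Convert 0b111101010101 (binary) → 2048 + 1024 + 512 + 256 + 64 + 16 + 4 + 1 = 3925 (decimal)
Convert six thousand thirty-eight (English words) → 6×1000 + 38 = 6038 (decimal)
Compute 3925 + 6038 = 9963
Convert 9963 (decimal) → 9963 = 2×4096 + 3×512 + 3×64 + 5×8 + 3 → 0o23353 (octal)
0o23353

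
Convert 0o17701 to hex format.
Convert 0o17701 (octal) → 1×4096 + 7×512 + 7×64 + 1 = 8129 (decimal)
Convert 8129 (decimal) → 8129 = 1×4096 + 15×256 + 12×16 + 1 → 0x1FC1 (hexadecimal)
0x1FC1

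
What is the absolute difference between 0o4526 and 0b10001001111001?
Convert 0o4526 (octal) → 4×512 + 5×64 + 2×8 + 6 = 2390 (decimal)
Convert 0b10001001111001 (binary) → 8192 + 512 + 64 + 32 + 16 + 8 + 1 = 8825 (decimal)
Compute |2390 - 8825| = 6435
6435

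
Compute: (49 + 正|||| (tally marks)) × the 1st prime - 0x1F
Convert 正|||| (tally marks) → 5 + 4 = 9 (decimal)
Convert the 1st prime (prime index) → 2 (decimal)
Convert 0x1F (hexadecimal) → 1×16 + 15 = 31 (decimal)
Expression in decimal: (49 + 9) × 2 - 31
Parentheses first: 49 + 9 = 58
Multiply: 58 × 2 = 116
Subtract: 116 - 31 = 85
85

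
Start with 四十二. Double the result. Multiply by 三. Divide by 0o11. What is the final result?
Convert 四十二 (Chinese numeral) → 4×10 + 2 = 42 (decimal)
Start: 42
42 × 2 = 84
Convert 三 (Chinese numeral) → 3 (decimal)
84 × 3 = 252
Convert 0o11 (octal) → 1×8 + 1 = 9 (decimal)
252 ÷ 9 = 28
28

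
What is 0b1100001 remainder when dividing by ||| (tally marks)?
Convert 0b1100001 (binary) → 64 + 32 + 1 = 97 (decimal)
Convert ||| (tally marks) → 3 (decimal)
Compute 97 mod 3 = 1
1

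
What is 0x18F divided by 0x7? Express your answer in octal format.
Convert 0x18F (hexadecimal) → 1×256 + 8×16 + 15 = 399 (decimal)
Convert 0x7 (hexadecimal) → 7 (decimal)
Compute 399 ÷ 7 = 57
Convert 57 (decimal) → 57 = 7×8 + 1 → 0o71 (octal)
0o71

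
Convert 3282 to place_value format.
Convert 3282 (decimal) → 3282 = 3×1000 + 2×100 + 8×10 + 2 → 3 thousands, 2 hundreds, 8 tens, 2 ones (place-value notation)
3 thousands, 2 hundreds, 8 tens, 2 ones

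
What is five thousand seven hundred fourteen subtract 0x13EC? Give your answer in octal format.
Convert five thousand seven hundred fourteen (English words) → 5×1000 + 7×100 + 14 = 5714 (decimal)
Convert 0x13EC (hexadecimal) → 1×4096 + 3×256 + 14×16 + 12 = 5100 (decimal)
Compute 5714 - 5100 = 614
Convert 614 (decimal) → 614 = 1×512 + 1×64 + 4×8 + 6 → 0o1146 (octal)
0o1146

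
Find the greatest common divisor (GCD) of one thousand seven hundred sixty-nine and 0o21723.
Convert one thousand seven hundred sixty-nine (English words) → 1×1000 + 7×100 + 69 = 1769 (decimal)
Convert 0o21723 (octal) → 2×4096 + 1×512 + 7×64 + 2×8 + 3 = 9171 (decimal)
Compute gcd(1769, 9171) = 1
1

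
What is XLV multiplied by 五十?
Convert XLV (Roman numeral) → 40 + 5 = 45 (decimal)
Convert 五十 (Chinese numeral) → 5×10 = 50 (decimal)
Compute 45 × 50 = 2250
2250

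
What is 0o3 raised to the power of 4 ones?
Convert 0o3 (octal) → 3 (decimal)
Convert 4 ones (place-value notation) → 4 (decimal)
Compute 3 ^ 4 = 81
81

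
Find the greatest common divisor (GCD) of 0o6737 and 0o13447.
Convert 0o6737 (octal) → 6×512 + 7×64 + 3×8 + 7 = 3551 (decimal)
Convert 0o13447 (octal) → 1×4096 + 3×512 + 4×64 + 4×8 + 7 = 5927 (decimal)
Compute gcd(3551, 5927) = 1
1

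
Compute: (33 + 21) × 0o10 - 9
Convert 0o10 (octal) → 1×8 = 8 (decimal)
Expression in decimal: (33 + 21) × 8 - 9
Parentheses first: 33 + 21 = 54
Multiply: 54 × 8 = 432
Subtract: 432 - 9 = 423
423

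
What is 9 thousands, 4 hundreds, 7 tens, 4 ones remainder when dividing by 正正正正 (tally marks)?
Convert 9 thousands, 4 hundreds, 7 tens, 4 ones (place-value notation) → 9×1000 + 4×100 + 7×10 + 4 = 9474 (decimal)
Convert 正正正正 (tally marks) → 5 + 5 + 5 + 5 = 20 (decimal)
Compute 9474 mod 20 = 14
14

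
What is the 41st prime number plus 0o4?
The 41st prime number = 179
Convert 0o4 (octal) → 4 (decimal)
Compute 179 + 4 = 183
183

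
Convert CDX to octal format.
Convert CDX (Roman numeral) → 400 + 10 = 410 (decimal)
Convert 410 (decimal) → 410 = 6×64 + 3×8 + 2 → 0o632 (octal)
0o632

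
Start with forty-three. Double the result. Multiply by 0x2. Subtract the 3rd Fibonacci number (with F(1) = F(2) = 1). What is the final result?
Convert forty-three (English words) → 43 (decimal)
Start: 43
43 × 2 = 86
Convert 0x2 (hexadecimal) → 2 (decimal)
86 × 2 = 172
Convert the 3rd Fibonacci number (with F(1) = F(2) = 1) (Fibonacci index) → 1, 1, 2 → 2 (decimal)
172 - 2 = 170
170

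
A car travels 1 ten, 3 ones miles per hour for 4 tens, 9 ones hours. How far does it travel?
Convert 1 ten, 3 ones (place-value notation) → 1×10 + 3 = 13 (decimal)
Convert 4 tens, 9 ones (place-value notation) → 4×10 + 9 = 49 (decimal)
Compute 13 × 49 = 637
637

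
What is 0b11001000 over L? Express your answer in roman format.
Convert 0b11001000 (binary) → 128 + 64 + 8 = 200 (decimal)
Convert L (Roman numeral) → 50 (decimal)
Compute 200 ÷ 50 = 4
Convert 4 (decimal) → IV (Roman numeral)
IV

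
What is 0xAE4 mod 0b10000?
Convert 0xAE4 (hexadecimal) → 10×256 + 14×16 + 4 = 2788 (decimal)
Convert 0b10000 (binary) → 16 (decimal)
Compute 2788 mod 16 = 4
4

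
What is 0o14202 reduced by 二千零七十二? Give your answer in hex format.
Convert 0o14202 (octal) → 1×4096 + 4×512 + 2×64 + 2 = 6274 (decimal)
Convert 二千零七十二 (Chinese numeral) → 2×1000 + 7×10 + 2 = 2072 (decimal)
Compute 6274 - 2072 = 4202
Convert 4202 (decimal) → 4202 = 1×4096 + 6×16 + 10 → 0x106A (hexadecimal)
0x106A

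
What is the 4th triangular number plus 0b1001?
The 4th triangular number = 4×5/2 = 10
Convert 0b1001 (binary) → 8 + 1 = 9 (decimal)
Compute 10 + 9 = 19
19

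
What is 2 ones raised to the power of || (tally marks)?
Convert 2 ones (place-value notation) → 2 (decimal)
Convert || (tally marks) → 2 (decimal)
Compute 2 ^ 2 = 4
4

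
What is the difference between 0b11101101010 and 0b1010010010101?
Convert 0b11101101010 (binary) → 1024 + 512 + 256 + 64 + 32 + 8 + 2 = 1898 (decimal)
Convert 0b1010010010101 (binary) → 4096 + 1024 + 128 + 16 + 4 + 1 = 5269 (decimal)
Difference: |1898 - 5269| = 3371
3371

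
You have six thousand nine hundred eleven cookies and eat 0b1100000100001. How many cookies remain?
Convert six thousand nine hundred eleven (English words) → 6×1000 + 9×100 + 11 = 6911 (decimal)
Convert 0b1100000100001 (binary) → 4096 + 2048 + 32 + 1 = 6177 (decimal)
Compute 6911 - 6177 = 734
734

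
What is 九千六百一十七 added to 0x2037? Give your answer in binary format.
Convert 九千六百一十七 (Chinese numeral) → 9×1000 + 6×100 + 1×10 + 7 = 9617 (decimal)
Convert 0x2037 (hexadecimal) → 2×4096 + 3×16 + 7 = 8247 (decimal)
Compute 9617 + 8247 = 17864
Convert 17864 (decimal) → 17864 = 16384 + 1024 + 256 + 128 + 64 + 8 → 0b100010111001000 (binary)
0b100010111001000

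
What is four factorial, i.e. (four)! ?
Convert four (English words) → 4 (decimal)
Compute 4! = 24
24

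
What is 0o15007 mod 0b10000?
Convert 0o15007 (octal) → 1×4096 + 5×512 + 7 = 6663 (decimal)
Convert 0b10000 (binary) → 16 (decimal)
Compute 6663 mod 16 = 7
7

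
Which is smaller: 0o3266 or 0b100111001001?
Convert 0o3266 (octal) → 3×512 + 2×64 + 6×8 + 6 = 1718 (decimal)
Convert 0b100111001001 (binary) → 2048 + 256 + 128 + 64 + 8 + 1 = 2505 (decimal)
Compare 1718 vs 2505: smaller = 1718
1718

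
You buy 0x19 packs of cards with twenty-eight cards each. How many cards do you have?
Convert twenty-eight (English words) → 28 (decimal)
Convert 0x19 (hexadecimal) → 1×16 + 9 = 25 (decimal)
Compute 28 × 25 = 700
700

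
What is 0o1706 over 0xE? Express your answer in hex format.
Convert 0o1706 (octal) → 1×512 + 7×64 + 6 = 966 (decimal)
Convert 0xE (hexadecimal) → 14 (decimal)
Compute 966 ÷ 14 = 69
Convert 69 (decimal) → 69 = 4×16 + 5 → 0x45 (hexadecimal)
0x45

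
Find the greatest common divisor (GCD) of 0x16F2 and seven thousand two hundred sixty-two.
Convert 0x16F2 (hexadecimal) → 1×4096 + 6×256 + 15×16 + 2 = 5874 (decimal)
Convert seven thousand two hundred sixty-two (English words) → 7×1000 + 2×100 + 62 = 7262 (decimal)
Compute gcd(5874, 7262) = 2
2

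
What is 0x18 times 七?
Convert 0x18 (hexadecimal) → 1×16 + 8 = 24 (decimal)
Convert 七 (Chinese numeral) → 7 (decimal)
Compute 24 × 7 = 168
168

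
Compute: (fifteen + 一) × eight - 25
Convert fifteen (English words) → 15 (decimal)
Convert 一 (Chinese numeral) → 1 (decimal)
Convert eight (English words) → 8 (decimal)
Expression in decimal: (15 + 1) × 8 - 25
Parentheses first: 15 + 1 = 16
Multiply: 16 × 8 = 128
Subtract: 128 - 25 = 103
103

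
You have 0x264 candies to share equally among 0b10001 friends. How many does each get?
Convert 0x264 (hexadecimal) → 2×256 + 6×16 + 4 = 612 (decimal)
Convert 0b10001 (binary) → 16 + 1 = 17 (decimal)
Compute 612 ÷ 17 = 36
36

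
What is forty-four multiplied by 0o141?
Convert forty-four (English words) → 44 (decimal)
Convert 0o141 (octal) → 1×64 + 4×8 + 1 = 97 (decimal)
Compute 44 × 97 = 4268
4268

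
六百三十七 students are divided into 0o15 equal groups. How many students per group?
Convert 六百三十七 (Chinese numeral) → 6×100 + 3×10 + 7 = 637 (decimal)
Convert 0o15 (octal) → 1×8 + 5 = 13 (decimal)
Compute 637 ÷ 13 = 49
49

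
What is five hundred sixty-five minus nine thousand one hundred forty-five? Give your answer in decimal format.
Convert five hundred sixty-five (English words) → 5×100 + 65 = 565 (decimal)
Convert nine thousand one hundred forty-five (English words) → 9×1000 + 1×100 + 45 = 9145 (decimal)
Compute 565 - 9145 = -8580
-8580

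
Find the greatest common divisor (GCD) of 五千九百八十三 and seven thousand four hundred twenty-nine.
Convert 五千九百八十三 (Chinese numeral) → 5×1000 + 9×100 + 8×10 + 3 = 5983 (decimal)
Convert seven thousand four hundred twenty-nine (English words) → 7×1000 + 4×100 + 29 = 7429 (decimal)
Compute gcd(5983, 7429) = 1
1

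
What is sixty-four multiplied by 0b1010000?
Convert sixty-four (English words) → 64 (decimal)
Convert 0b1010000 (binary) → 64 + 16 = 80 (decimal)
Compute 64 × 80 = 5120
5120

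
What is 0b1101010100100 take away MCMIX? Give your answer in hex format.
Convert 0b1101010100100 (binary) → 4096 + 2048 + 512 + 128 + 32 + 4 = 6820 (decimal)
Convert MCMIX (Roman numeral) → 1000 + 900 + 9 = 1909 (decimal)
Compute 6820 - 1909 = 4911
Convert 4911 (decimal) → 4911 = 1×4096 + 3×256 + 2×16 + 15 → 0x132F (hexadecimal)
0x132F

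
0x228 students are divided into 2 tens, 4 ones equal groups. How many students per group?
Convert 0x228 (hexadecimal) → 2×256 + 2×16 + 8 = 552 (decimal)
Convert 2 tens, 4 ones (place-value notation) → 2×10 + 4 = 24 (decimal)
Compute 552 ÷ 24 = 23
23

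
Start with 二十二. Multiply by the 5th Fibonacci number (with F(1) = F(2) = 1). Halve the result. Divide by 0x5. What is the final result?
Convert 二十二 (Chinese numeral) → 2×10 + 2 = 22 (decimal)
Start: 22
Convert the 5th Fibonacci number (with F(1) = F(2) = 1) (Fibonacci index) → 1, 1, 2, 3, 5 → 5 (decimal)
22 × 5 = 110
110 ÷ 2 = 55
Convert 0x5 (hexadecimal) → 5 (decimal)
55 ÷ 5 = 11
11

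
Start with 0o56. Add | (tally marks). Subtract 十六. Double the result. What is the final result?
Convert 0o56 (octal) → 5×8 + 6 = 46 (decimal)
Start: 46
Convert | (tally marks) → 1 (decimal)
46 + 1 = 47
Convert 十六 (Chinese numeral) → 1×10 + 6 = 16 (decimal)
47 - 16 = 31
31 × 2 = 62
62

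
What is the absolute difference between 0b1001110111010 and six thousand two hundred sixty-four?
Convert 0b1001110111010 (binary) → 4096 + 512 + 256 + 128 + 32 + 16 + 8 + 2 = 5050 (decimal)
Convert six thousand two hundred sixty-four (English words) → 6×1000 + 2×100 + 64 = 6264 (decimal)
Compute |5050 - 6264| = 1214
1214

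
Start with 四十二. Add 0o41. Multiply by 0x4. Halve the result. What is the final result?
Convert 四十二 (Chinese numeral) → 4×10 + 2 = 42 (decimal)
Start: 42
Convert 0o41 (octal) → 4×8 + 1 = 33 (decimal)
42 + 33 = 75
Convert 0x4 (hexadecimal) → 4 (decimal)
75 × 4 = 300
300 ÷ 2 = 150
150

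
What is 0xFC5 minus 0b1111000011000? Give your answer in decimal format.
Convert 0xFC5 (hexadecimal) → 15×256 + 12×16 + 5 = 4037 (decimal)
Convert 0b1111000011000 (binary) → 4096 + 2048 + 1024 + 512 + 16 + 8 = 7704 (decimal)
Compute 4037 - 7704 = -3667
-3667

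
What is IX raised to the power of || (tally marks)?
Convert IX (Roman numeral) → 9 (decimal)
Convert || (tally marks) → 2 (decimal)
Compute 9 ^ 2 = 81
81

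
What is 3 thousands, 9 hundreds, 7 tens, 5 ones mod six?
Convert 3 thousands, 9 hundreds, 7 tens, 5 ones (place-value notation) → 3×1000 + 9×100 + 7×10 + 5 = 3975 (decimal)
Convert six (English words) → 6 (decimal)
Compute 3975 mod 6 = 3
3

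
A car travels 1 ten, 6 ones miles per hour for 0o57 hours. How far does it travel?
Convert 1 ten, 6 ones (place-value notation) → 1×10 + 6 = 16 (decimal)
Convert 0o57 (octal) → 5×8 + 7 = 47 (decimal)
Compute 16 × 47 = 752
752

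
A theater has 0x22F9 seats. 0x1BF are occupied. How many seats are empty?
Convert 0x22F9 (hexadecimal) → 2×4096 + 2×256 + 15×16 + 9 = 8953 (decimal)
Convert 0x1BF (hexadecimal) → 1×256 + 11×16 + 15 = 447 (decimal)
Compute 8953 - 447 = 8506
8506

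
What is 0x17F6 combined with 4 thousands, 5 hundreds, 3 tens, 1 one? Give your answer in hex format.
Convert 0x17F6 (hexadecimal) → 1×4096 + 7×256 + 15×16 + 6 = 6134 (decimal)
Convert 4 thousands, 5 hundreds, 3 tens, 1 one (place-value notation) → 4×1000 + 5×100 + 3×10 + 1 = 4531 (decimal)
Compute 6134 + 4531 = 10665
Convert 10665 (decimal) → 10665 = 2×4096 + 9×256 + 10×16 + 9 → 0x29A9 (hexadecimal)
0x29A9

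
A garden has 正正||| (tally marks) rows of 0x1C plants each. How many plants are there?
Convert 0x1C (hexadecimal) → 1×16 + 12 = 28 (decimal)
Convert 正正||| (tally marks) → 5 + 5 + 3 = 13 (decimal)
Compute 28 × 13 = 364
364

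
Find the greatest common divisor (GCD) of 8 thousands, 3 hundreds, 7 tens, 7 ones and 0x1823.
Convert 8 thousands, 3 hundreds, 7 tens, 7 ones (place-value notation) → 8×1000 + 3×100 + 7×10 + 7 = 8377 (decimal)
Convert 0x1823 (hexadecimal) → 1×4096 + 8×256 + 2×16 + 3 = 6179 (decimal)
Compute gcd(8377, 6179) = 1
1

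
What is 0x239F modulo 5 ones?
Convert 0x239F (hexadecimal) → 2×4096 + 3×256 + 9×16 + 15 = 9119 (decimal)
Convert 5 ones (place-value notation) → 5 (decimal)
Compute 9119 mod 5 = 4
4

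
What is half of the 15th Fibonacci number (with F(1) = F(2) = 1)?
The 15th Fibonacci number (with F(1) = F(2) = 1): 1, 1, 2, 3, 5, 8, 13, 21, 34, 55, 89, 144, 233, 377, 610 → 610
Compute 610 ÷ 2 = 305
305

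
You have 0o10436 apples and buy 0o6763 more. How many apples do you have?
Convert 0o10436 (octal) → 1×4096 + 4×64 + 3×8 + 6 = 4382 (decimal)
Convert 0o6763 (octal) → 6×512 + 7×64 + 6×8 + 3 = 3571 (decimal)
Compute 4382 + 3571 = 7953
7953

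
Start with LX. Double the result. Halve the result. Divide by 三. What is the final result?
Convert LX (Roman numeral) → 50 + 10 = 60 (decimal)
Start: 60
60 × 2 = 120
120 ÷ 2 = 60
Convert 三 (Chinese numeral) → 3 (decimal)
60 ÷ 3 = 20
20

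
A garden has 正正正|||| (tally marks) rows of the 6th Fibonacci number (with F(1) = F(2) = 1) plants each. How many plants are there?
Convert the 6th Fibonacci number (with F(1) = F(2) = 1) (Fibonacci index) → 1, 1, 2, 3, 5, 8 → 8 (decimal)
Convert 正正正|||| (tally marks) → 5 + 5 + 5 + 4 = 19 (decimal)
Compute 8 × 19 = 152
152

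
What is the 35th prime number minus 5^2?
The 35th prime number = 149
Convert 5^2 (power) → 25 (decimal)
Compute 149 - 25 = 124
124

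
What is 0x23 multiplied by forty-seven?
Convert 0x23 (hexadecimal) → 2×16 + 3 = 35 (decimal)
Convert forty-seven (English words) → 47 (decimal)
Compute 35 × 47 = 1645
1645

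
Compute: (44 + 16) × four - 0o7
Convert four (English words) → 4 (decimal)
Convert 0o7 (octal) → 7 (decimal)
Expression in decimal: (44 + 16) × 4 - 7
Parentheses first: 44 + 16 = 60
Multiply: 60 × 4 = 240
Subtract: 240 - 7 = 233
233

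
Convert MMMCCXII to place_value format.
Convert MMMCCXII (Roman numeral) → 1000 + 1000 + 1000 + 100 + 100 + 10 + 1 + 1 = 3212 (decimal)
Convert 3212 (decimal) → 3212 = 3×1000 + 2×100 + 1×10 + 2 → 3 thousands, 2 hundreds, 1 ten, 2 ones (place-value notation)
3 thousands, 2 hundreds, 1 ten, 2 ones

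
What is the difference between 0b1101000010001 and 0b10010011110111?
Convert 0b1101000010001 (binary) → 4096 + 2048 + 512 + 16 + 1 = 6673 (decimal)
Convert 0b10010011110111 (binary) → 8192 + 1024 + 128 + 64 + 32 + 16 + 4 + 2 + 1 = 9463 (decimal)
Difference: |6673 - 9463| = 2790
2790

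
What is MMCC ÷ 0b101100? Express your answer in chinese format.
Convert MMCC (Roman numeral) → 1000 + 1000 + 100 + 100 = 2200 (decimal)
Convert 0b101100 (binary) → 32 + 8 + 4 = 44 (decimal)
Compute 2200 ÷ 44 = 50
Convert 50 (decimal) → 50 = 5×10 → 五十 (Chinese numeral)
五十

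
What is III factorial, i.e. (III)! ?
Convert III (Roman numeral) → 1 + 1 + 1 = 3 (decimal)
Compute 3! = 6
6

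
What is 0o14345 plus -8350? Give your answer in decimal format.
Convert 0o14345 (octal) → 1×4096 + 4×512 + 3×64 + 4×8 + 5 = 6373 (decimal)
Compute 6373 + -8350 = -1977
-1977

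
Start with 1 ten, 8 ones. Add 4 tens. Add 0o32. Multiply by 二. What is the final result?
Convert 1 ten, 8 ones (place-value notation) → 1×10 + 8 = 18 (decimal)
Start: 18
Convert 4 tens (place-value notation) → 4×10 = 40 (decimal)
18 + 40 = 58
Convert 0o32 (octal) → 3×8 + 2 = 26 (decimal)
58 + 26 = 84
Convert 二 (Chinese numeral) → 2 (decimal)
84 × 2 = 168
168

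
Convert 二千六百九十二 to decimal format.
Convert 二千六百九十二 (Chinese numeral) → 2×1000 + 6×100 + 9×10 + 2 = 2692 (decimal)
2692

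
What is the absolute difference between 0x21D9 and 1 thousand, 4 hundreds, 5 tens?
Convert 0x21D9 (hexadecimal) → 2×4096 + 1×256 + 13×16 + 9 = 8665 (decimal)
Convert 1 thousand, 4 hundreds, 5 tens (place-value notation) → 1×1000 + 4×100 + 5×10 = 1450 (decimal)
Compute |8665 - 1450| = 7215
7215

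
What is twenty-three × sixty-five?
Convert twenty-three (English words) → 23 (decimal)
Convert sixty-five (English words) → 65 (decimal)
Compute 23 × 65 = 1495
1495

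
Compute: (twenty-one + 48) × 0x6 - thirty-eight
Convert twenty-one (English words) → 21 (decimal)
Convert 0x6 (hexadecimal) → 6 (decimal)
Convert thirty-eight (English words) → 38 (decimal)
Expression in decimal: (21 + 48) × 6 - 38
Parentheses first: 21 + 48 = 69
Multiply: 69 × 6 = 414
Subtract: 414 - 38 = 376
376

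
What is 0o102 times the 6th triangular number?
Convert 0o102 (octal) → 1×64 + 2 = 66 (decimal)
Convert the 6th triangular number (triangular index) → 6×7/2 = 21 (decimal)
Compute 66 × 21 = 1386
1386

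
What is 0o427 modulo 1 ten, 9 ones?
Convert 0o427 (octal) → 4×64 + 2×8 + 7 = 279 (decimal)
Convert 1 ten, 9 ones (place-value notation) → 1×10 + 9 = 19 (decimal)
Compute 279 mod 19 = 13
13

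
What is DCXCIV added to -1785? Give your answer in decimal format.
Convert DCXCIV (Roman numeral) → 500 + 100 + 90 + 4 = 694 (decimal)
Compute 694 + -1785 = -1091
-1091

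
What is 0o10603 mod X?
Convert 0o10603 (octal) → 1×4096 + 6×64 + 3 = 4483 (decimal)
Convert X (Roman numeral) → 10 (decimal)
Compute 4483 mod 10 = 3
3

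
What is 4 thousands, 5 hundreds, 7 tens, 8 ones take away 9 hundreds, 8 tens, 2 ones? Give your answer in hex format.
Convert 4 thousands, 5 hundreds, 7 tens, 8 ones (place-value notation) → 4×1000 + 5×100 + 7×10 + 8 = 4578 (decimal)
Convert 9 hundreds, 8 tens, 2 ones (place-value notation) → 9×100 + 8×10 + 2 = 982 (decimal)
Compute 4578 - 982 = 3596
Convert 3596 (decimal) → 3596 = 14×256 + 12 → 0xE0C (hexadecimal)
0xE0C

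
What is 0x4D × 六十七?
Convert 0x4D (hexadecimal) → 4×16 + 13 = 77 (decimal)
Convert 六十七 (Chinese numeral) → 6×10 + 7 = 67 (decimal)
Compute 77 × 67 = 5159
5159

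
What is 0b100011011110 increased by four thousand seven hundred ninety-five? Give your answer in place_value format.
Convert 0b100011011110 (binary) → 2048 + 128 + 64 + 16 + 8 + 4 + 2 = 2270 (decimal)
Convert four thousand seven hundred ninety-five (English words) → 4×1000 + 7×100 + 95 = 4795 (decimal)
Compute 2270 + 4795 = 7065
Convert 7065 (decimal) → 7065 = 7×1000 + 6×10 + 5 → 7 thousands, 6 tens, 5 ones (place-value notation)
7 thousands, 6 tens, 5 ones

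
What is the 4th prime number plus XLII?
The 4th prime number = 7
Convert XLII (Roman numeral) → 40 + 1 + 1 = 42 (decimal)
Compute 7 + 42 = 49
49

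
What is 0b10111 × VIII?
Convert 0b10111 (binary) → 16 + 4 + 2 + 1 = 23 (decimal)
Convert VIII (Roman numeral) → 5 + 1 + 1 + 1 = 8 (decimal)
Compute 23 × 8 = 184
184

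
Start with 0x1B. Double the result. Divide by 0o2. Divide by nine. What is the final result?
Convert 0x1B (hexadecimal) → 1×16 + 11 = 27 (decimal)
Start: 27
27 × 2 = 54
Convert 0o2 (octal) → 2 (decimal)
54 ÷ 2 = 27
Convert nine (English words) → 9 (decimal)
27 ÷ 9 = 3
3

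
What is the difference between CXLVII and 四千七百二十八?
Convert CXLVII (Roman numeral) → 100 + 40 + 5 + 1 + 1 = 147 (decimal)
Convert 四千七百二十八 (Chinese numeral) → 4×1000 + 7×100 + 2×10 + 8 = 4728 (decimal)
Difference: |147 - 4728| = 4581
4581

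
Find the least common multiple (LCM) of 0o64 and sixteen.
Convert 0o64 (octal) → 6×8 + 4 = 52 (decimal)
Convert sixteen (English words) → 16 (decimal)
Compute lcm(52, 16) = 208
208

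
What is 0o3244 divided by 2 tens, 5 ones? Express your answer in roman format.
Convert 0o3244 (octal) → 3×512 + 2×64 + 4×8 + 4 = 1700 (decimal)
Convert 2 tens, 5 ones (place-value notation) → 2×10 + 5 = 25 (decimal)
Compute 1700 ÷ 25 = 68
Convert 68 (decimal) → 68 = 50 + 10 + 5 + 1 + 1 + 1 → LXVIII (Roman numeral)
LXVIII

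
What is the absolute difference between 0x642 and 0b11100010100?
Convert 0x642 (hexadecimal) → 6×256 + 4×16 + 2 = 1602 (decimal)
Convert 0b11100010100 (binary) → 1024 + 512 + 256 + 16 + 4 = 1812 (decimal)
Compute |1602 - 1812| = 210
210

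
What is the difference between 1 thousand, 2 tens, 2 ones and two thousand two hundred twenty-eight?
Convert 1 thousand, 2 tens, 2 ones (place-value notation) → 1×1000 + 2×10 + 2 = 1022 (decimal)
Convert two thousand two hundred twenty-eight (English words) → 2×1000 + 2×100 + 28 = 2228 (decimal)
Difference: |1022 - 2228| = 1206
1206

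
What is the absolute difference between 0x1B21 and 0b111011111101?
Convert 0x1B21 (hexadecimal) → 1×4096 + 11×256 + 2×16 + 1 = 6945 (decimal)
Convert 0b111011111101 (binary) → 2048 + 1024 + 512 + 128 + 64 + 32 + 16 + 8 + 4 + 1 = 3837 (decimal)
Compute |6945 - 3837| = 3108
3108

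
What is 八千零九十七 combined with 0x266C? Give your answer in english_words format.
Convert 八千零九十七 (Chinese numeral) → 8×1000 + 9×10 + 7 = 8097 (decimal)
Convert 0x266C (hexadecimal) → 2×4096 + 6×256 + 6×16 + 12 = 9836 (decimal)
Compute 8097 + 9836 = 17933
Convert 17933 (decimal) → 17933 = 17×1000 + 9×100 + 33 → seventeen thousand nine hundred thirty-three (English words)
seventeen thousand nine hundred thirty-three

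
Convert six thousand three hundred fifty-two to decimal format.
Convert six thousand three hundred fifty-two (English words) → 6×1000 + 3×100 + 52 = 6352 (decimal)
6352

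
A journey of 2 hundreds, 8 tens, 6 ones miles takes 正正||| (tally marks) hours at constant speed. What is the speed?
Convert 2 hundreds, 8 tens, 6 ones (place-value notation) → 2×100 + 8×10 + 6 = 286 (decimal)
Convert 正正||| (tally marks) → 5 + 5 + 3 = 13 (decimal)
Compute 286 ÷ 13 = 22
22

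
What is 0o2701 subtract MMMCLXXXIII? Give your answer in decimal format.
Convert 0o2701 (octal) → 2×512 + 7×64 + 1 = 1473 (decimal)
Convert MMMCLXXXIII (Roman numeral) → 1000 + 1000 + 1000 + 100 + 50 + 10 + 10 + 10 + 1 + 1 + 1 = 3183 (decimal)
Compute 1473 - 3183 = -1710
-1710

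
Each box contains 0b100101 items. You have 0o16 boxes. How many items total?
Convert 0b100101 (binary) → 32 + 4 + 1 = 37 (decimal)
Convert 0o16 (octal) → 1×8 + 6 = 14 (decimal)
Compute 37 × 14 = 518
518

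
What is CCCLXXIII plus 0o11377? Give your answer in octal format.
Convert CCCLXXIII (Roman numeral) → 100 + 100 + 100 + 50 + 10 + 10 + 1 + 1 + 1 = 373 (decimal)
Convert 0o11377 (octal) → 1×4096 + 1×512 + 3×64 + 7×8 + 7 = 4863 (decimal)
Compute 373 + 4863 = 5236
Convert 5236 (decimal) → 5236 = 1×4096 + 2×512 + 1×64 + 6×8 + 4 → 0o12164 (octal)
0o12164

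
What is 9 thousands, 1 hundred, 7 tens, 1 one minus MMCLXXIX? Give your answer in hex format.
Convert 9 thousands, 1 hundred, 7 tens, 1 one (place-value notation) → 9×1000 + 1×100 + 7×10 + 1 = 9171 (decimal)
Convert MMCLXXIX (Roman numeral) → 1000 + 1000 + 100 + 50 + 10 + 10 + 9 = 2179 (decimal)
Compute 9171 - 2179 = 6992
Convert 6992 (decimal) → 6992 = 1×4096 + 11×256 + 5×16 → 0x1B50 (hexadecimal)
0x1B50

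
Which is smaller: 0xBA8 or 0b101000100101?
Convert 0xBA8 (hexadecimal) → 11×256 + 10×16 + 8 = 2984 (decimal)
Convert 0b101000100101 (binary) → 2048 + 512 + 32 + 4 + 1 = 2597 (decimal)
Compare 2984 vs 2597: smaller = 2597
2597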